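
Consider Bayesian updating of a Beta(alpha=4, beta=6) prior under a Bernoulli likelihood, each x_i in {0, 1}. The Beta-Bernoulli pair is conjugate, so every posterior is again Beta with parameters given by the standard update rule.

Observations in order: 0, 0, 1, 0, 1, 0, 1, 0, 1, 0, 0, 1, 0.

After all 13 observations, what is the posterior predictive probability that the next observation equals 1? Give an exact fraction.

9/23

obs 1: x=0 → posterior Beta(4, 7)
obs 2: x=0 → posterior Beta(4, 8)
obs 3: x=1 → posterior Beta(5, 8)
obs 4: x=0 → posterior Beta(5, 9)
obs 5: x=1 → posterior Beta(6, 9)
obs 6: x=0 → posterior Beta(6, 10)
obs 7: x=1 → posterior Beta(7, 10)
obs 8: x=0 → posterior Beta(7, 11)
obs 9: x=1 → posterior Beta(8, 11)
obs 10: x=0 → posterior Beta(8, 12)
obs 11: x=0 → posterior Beta(8, 13)
obs 12: x=1 → posterior Beta(9, 13)
obs 13: x=0 → posterior Beta(9, 14)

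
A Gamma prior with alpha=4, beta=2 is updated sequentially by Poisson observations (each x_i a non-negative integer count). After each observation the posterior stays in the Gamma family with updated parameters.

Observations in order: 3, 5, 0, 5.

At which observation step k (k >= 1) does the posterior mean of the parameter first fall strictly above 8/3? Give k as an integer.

obs 1: x=3 → posterior Gamma(7, 3)
obs 2: x=5 → posterior Gamma(12, 4)
obs 3: x=0 → posterior Gamma(12, 5)
obs 4: x=5 → posterior Gamma(17, 6)

k = 2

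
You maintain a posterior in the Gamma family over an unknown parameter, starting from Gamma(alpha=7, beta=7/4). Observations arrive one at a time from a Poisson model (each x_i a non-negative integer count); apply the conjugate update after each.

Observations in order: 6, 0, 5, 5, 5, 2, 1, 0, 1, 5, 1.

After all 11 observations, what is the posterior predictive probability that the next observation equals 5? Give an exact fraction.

67255335641461250490060288934518704294414943299856031297113314505860984832/684850296707306732214860095182846193211312005360014154575765132904052734375

obs 1: x=6 → posterior Gamma(13, 11/4)
obs 2: x=0 → posterior Gamma(13, 15/4)
obs 3: x=5 → posterior Gamma(18, 19/4)
obs 4: x=5 → posterior Gamma(23, 23/4)
obs 5: x=5 → posterior Gamma(28, 27/4)
obs 6: x=2 → posterior Gamma(30, 31/4)
obs 7: x=1 → posterior Gamma(31, 35/4)
obs 8: x=0 → posterior Gamma(31, 39/4)
obs 9: x=1 → posterior Gamma(32, 43/4)
obs 10: x=5 → posterior Gamma(37, 47/4)
obs 11: x=1 → posterior Gamma(38, 51/4)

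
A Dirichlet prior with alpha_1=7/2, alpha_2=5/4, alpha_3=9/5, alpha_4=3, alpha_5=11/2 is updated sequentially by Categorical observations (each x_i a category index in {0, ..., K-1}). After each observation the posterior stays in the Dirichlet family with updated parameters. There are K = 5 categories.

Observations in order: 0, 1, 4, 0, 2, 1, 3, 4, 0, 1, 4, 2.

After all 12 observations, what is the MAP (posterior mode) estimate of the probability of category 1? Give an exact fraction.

65/441

obs 1: x=0 → posterior Dirichlet(9/2, 5/4, 9/5, 3, 11/2)
obs 2: x=1 → posterior Dirichlet(9/2, 9/4, 9/5, 3, 11/2)
obs 3: x=4 → posterior Dirichlet(9/2, 9/4, 9/5, 3, 13/2)
obs 4: x=0 → posterior Dirichlet(11/2, 9/4, 9/5, 3, 13/2)
obs 5: x=2 → posterior Dirichlet(11/2, 9/4, 14/5, 3, 13/2)
obs 6: x=1 → posterior Dirichlet(11/2, 13/4, 14/5, 3, 13/2)
obs 7: x=3 → posterior Dirichlet(11/2, 13/4, 14/5, 4, 13/2)
obs 8: x=4 → posterior Dirichlet(11/2, 13/4, 14/5, 4, 15/2)
obs 9: x=0 → posterior Dirichlet(13/2, 13/4, 14/5, 4, 15/2)
obs 10: x=1 → posterior Dirichlet(13/2, 17/4, 14/5, 4, 15/2)
obs 11: x=4 → posterior Dirichlet(13/2, 17/4, 14/5, 4, 17/2)
obs 12: x=2 → posterior Dirichlet(13/2, 17/4, 19/5, 4, 17/2)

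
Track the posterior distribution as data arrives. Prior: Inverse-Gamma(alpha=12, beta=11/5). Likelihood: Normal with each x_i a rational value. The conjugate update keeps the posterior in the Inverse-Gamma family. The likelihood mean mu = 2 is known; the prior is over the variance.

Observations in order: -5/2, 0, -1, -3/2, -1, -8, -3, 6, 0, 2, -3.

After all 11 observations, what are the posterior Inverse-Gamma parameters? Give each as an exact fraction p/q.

obs 1: x=-5/2 → posterior Inverse-Gamma(25/2, 493/40)
obs 2: x=0 → posterior Inverse-Gamma(13, 573/40)
obs 3: x=-1 → posterior Inverse-Gamma(27/2, 753/40)
obs 4: x=-3/2 → posterior Inverse-Gamma(14, 499/20)
obs 5: x=-1 → posterior Inverse-Gamma(29/2, 589/20)
obs 6: x=-8 → posterior Inverse-Gamma(15, 1589/20)
obs 7: x=-3 → posterior Inverse-Gamma(31/2, 1839/20)
obs 8: x=6 → posterior Inverse-Gamma(16, 1999/20)
obs 9: x=0 → posterior Inverse-Gamma(33/2, 2039/20)
obs 10: x=2 → posterior Inverse-Gamma(17, 2039/20)
obs 11: x=-3 → posterior Inverse-Gamma(35/2, 2289/20)

alpha=35/2, beta=2289/20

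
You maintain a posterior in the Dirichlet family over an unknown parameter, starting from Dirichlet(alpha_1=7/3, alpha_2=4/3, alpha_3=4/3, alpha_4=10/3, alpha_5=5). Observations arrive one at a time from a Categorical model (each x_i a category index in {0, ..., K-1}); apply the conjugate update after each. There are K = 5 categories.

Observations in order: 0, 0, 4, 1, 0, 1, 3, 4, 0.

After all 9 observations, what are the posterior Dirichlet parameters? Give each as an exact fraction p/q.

alpha_1=19/3, alpha_2=10/3, alpha_3=4/3, alpha_4=13/3, alpha_5=7

obs 1: x=0 → posterior Dirichlet(10/3, 4/3, 4/3, 10/3, 5)
obs 2: x=0 → posterior Dirichlet(13/3, 4/3, 4/3, 10/3, 5)
obs 3: x=4 → posterior Dirichlet(13/3, 4/3, 4/3, 10/3, 6)
obs 4: x=1 → posterior Dirichlet(13/3, 7/3, 4/3, 10/3, 6)
obs 5: x=0 → posterior Dirichlet(16/3, 7/3, 4/3, 10/3, 6)
obs 6: x=1 → posterior Dirichlet(16/3, 10/3, 4/3, 10/3, 6)
obs 7: x=3 → posterior Dirichlet(16/3, 10/3, 4/3, 13/3, 6)
obs 8: x=4 → posterior Dirichlet(16/3, 10/3, 4/3, 13/3, 7)
obs 9: x=0 → posterior Dirichlet(19/3, 10/3, 4/3, 13/3, 7)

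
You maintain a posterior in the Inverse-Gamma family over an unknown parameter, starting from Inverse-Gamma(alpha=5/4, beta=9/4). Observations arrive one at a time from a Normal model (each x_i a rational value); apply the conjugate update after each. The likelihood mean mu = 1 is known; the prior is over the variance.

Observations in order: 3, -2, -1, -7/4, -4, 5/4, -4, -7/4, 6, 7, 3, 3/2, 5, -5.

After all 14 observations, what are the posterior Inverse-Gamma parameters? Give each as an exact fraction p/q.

alpha=33/4, beta=3263/32

obs 1: x=3 → posterior Inverse-Gamma(7/4, 17/4)
obs 2: x=-2 → posterior Inverse-Gamma(9/4, 35/4)
obs 3: x=-1 → posterior Inverse-Gamma(11/4, 43/4)
obs 4: x=-7/4 → posterior Inverse-Gamma(13/4, 465/32)
obs 5: x=-4 → posterior Inverse-Gamma(15/4, 865/32)
obs 6: x=5/4 → posterior Inverse-Gamma(17/4, 433/16)
obs 7: x=-4 → posterior Inverse-Gamma(19/4, 633/16)
obs 8: x=-7/4 → posterior Inverse-Gamma(21/4, 1387/32)
obs 9: x=6 → posterior Inverse-Gamma(23/4, 1787/32)
obs 10: x=7 → posterior Inverse-Gamma(25/4, 2363/32)
obs 11: x=3 → posterior Inverse-Gamma(27/4, 2427/32)
obs 12: x=3/2 → posterior Inverse-Gamma(29/4, 2431/32)
obs 13: x=5 → posterior Inverse-Gamma(31/4, 2687/32)
obs 14: x=-5 → posterior Inverse-Gamma(33/4, 3263/32)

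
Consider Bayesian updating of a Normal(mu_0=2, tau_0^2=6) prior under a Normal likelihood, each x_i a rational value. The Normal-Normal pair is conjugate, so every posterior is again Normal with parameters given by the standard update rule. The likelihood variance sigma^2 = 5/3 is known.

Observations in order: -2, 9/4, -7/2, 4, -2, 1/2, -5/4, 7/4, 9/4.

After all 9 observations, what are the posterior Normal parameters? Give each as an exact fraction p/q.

mu_0=46/167, tau_0^2=30/167

obs 1: x=-2 → posterior Normal(-26/23, 30/23)
obs 2: x=9/4 → posterior Normal(29/82, 30/41)
obs 3: x=-7/2 → posterior Normal(-97/118, 30/59)
obs 4: x=4 → posterior Normal(47/154, 30/77)
obs 5: x=-2 → posterior Normal(-5/38, 6/19)
obs 6: x=1/2 → posterior Normal(-7/226, 30/113)
obs 7: x=-5/4 → posterior Normal(-26/131, 30/131)
obs 8: x=7/4 → posterior Normal(11/298, 30/149)
obs 9: x=9/4 → posterior Normal(46/167, 30/167)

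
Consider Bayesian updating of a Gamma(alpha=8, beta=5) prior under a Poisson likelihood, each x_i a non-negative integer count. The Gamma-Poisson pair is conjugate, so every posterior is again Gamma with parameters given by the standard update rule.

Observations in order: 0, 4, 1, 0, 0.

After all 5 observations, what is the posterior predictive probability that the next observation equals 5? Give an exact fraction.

61880000000000000/5559917313492231481

obs 1: x=0 → posterior Gamma(8, 6)
obs 2: x=4 → posterior Gamma(12, 7)
obs 3: x=1 → posterior Gamma(13, 8)
obs 4: x=0 → posterior Gamma(13, 9)
obs 5: x=0 → posterior Gamma(13, 10)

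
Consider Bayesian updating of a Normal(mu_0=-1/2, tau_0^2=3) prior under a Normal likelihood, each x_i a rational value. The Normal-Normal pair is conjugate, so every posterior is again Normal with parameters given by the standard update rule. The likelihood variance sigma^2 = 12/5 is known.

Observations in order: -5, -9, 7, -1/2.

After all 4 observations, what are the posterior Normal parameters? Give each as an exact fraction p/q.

mu_0=-79/48, tau_0^2=1/2

obs 1: x=-5 → posterior Normal(-3, 4/3)
obs 2: x=-9 → posterior Normal(-36/7, 6/7)
obs 3: x=7 → posterior Normal(-37/19, 12/19)
obs 4: x=-1/2 → posterior Normal(-79/48, 1/2)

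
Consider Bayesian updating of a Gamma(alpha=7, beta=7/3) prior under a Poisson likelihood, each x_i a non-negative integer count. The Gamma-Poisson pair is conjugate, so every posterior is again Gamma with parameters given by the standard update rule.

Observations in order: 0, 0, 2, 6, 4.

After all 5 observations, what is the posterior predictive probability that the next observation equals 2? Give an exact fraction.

10966222206852281050869006336/45474735088646411895751953125

obs 1: x=0 → posterior Gamma(7, 10/3)
obs 2: x=0 → posterior Gamma(7, 13/3)
obs 3: x=2 → posterior Gamma(9, 16/3)
obs 4: x=6 → posterior Gamma(15, 19/3)
obs 5: x=4 → posterior Gamma(19, 22/3)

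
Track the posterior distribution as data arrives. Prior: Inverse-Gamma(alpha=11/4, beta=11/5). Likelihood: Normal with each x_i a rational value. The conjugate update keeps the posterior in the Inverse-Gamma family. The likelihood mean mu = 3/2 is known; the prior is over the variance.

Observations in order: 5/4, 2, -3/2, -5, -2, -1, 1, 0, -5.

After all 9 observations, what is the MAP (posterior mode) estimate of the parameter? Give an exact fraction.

289/40

obs 1: x=5/4 → posterior Inverse-Gamma(13/4, 357/160)
obs 2: x=2 → posterior Inverse-Gamma(15/4, 377/160)
obs 3: x=-3/2 → posterior Inverse-Gamma(17/4, 1097/160)
obs 4: x=-5 → posterior Inverse-Gamma(19/4, 4477/160)
obs 5: x=-2 → posterior Inverse-Gamma(21/4, 5457/160)
obs 6: x=-1 → posterior Inverse-Gamma(23/4, 5957/160)
obs 7: x=1 → posterior Inverse-Gamma(25/4, 5977/160)
obs 8: x=0 → posterior Inverse-Gamma(27/4, 6157/160)
obs 9: x=-5 → posterior Inverse-Gamma(29/4, 9537/160)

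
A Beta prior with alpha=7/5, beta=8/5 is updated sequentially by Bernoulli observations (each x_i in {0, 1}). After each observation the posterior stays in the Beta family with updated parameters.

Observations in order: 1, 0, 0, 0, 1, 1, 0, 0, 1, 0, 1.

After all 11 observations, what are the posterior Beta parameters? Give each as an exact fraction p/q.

alpha=32/5, beta=38/5

obs 1: x=1 → posterior Beta(12/5, 8/5)
obs 2: x=0 → posterior Beta(12/5, 13/5)
obs 3: x=0 → posterior Beta(12/5, 18/5)
obs 4: x=0 → posterior Beta(12/5, 23/5)
obs 5: x=1 → posterior Beta(17/5, 23/5)
obs 6: x=1 → posterior Beta(22/5, 23/5)
obs 7: x=0 → posterior Beta(22/5, 28/5)
obs 8: x=0 → posterior Beta(22/5, 33/5)
obs 9: x=1 → posterior Beta(27/5, 33/5)
obs 10: x=0 → posterior Beta(27/5, 38/5)
obs 11: x=1 → posterior Beta(32/5, 38/5)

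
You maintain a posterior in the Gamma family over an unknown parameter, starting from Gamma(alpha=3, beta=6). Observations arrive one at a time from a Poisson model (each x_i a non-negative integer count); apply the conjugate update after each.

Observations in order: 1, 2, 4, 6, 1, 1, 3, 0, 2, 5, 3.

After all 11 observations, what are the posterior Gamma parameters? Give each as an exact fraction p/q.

alpha=31, beta=17

obs 1: x=1 → posterior Gamma(4, 7)
obs 2: x=2 → posterior Gamma(6, 8)
obs 3: x=4 → posterior Gamma(10, 9)
obs 4: x=6 → posterior Gamma(16, 10)
obs 5: x=1 → posterior Gamma(17, 11)
obs 6: x=1 → posterior Gamma(18, 12)
obs 7: x=3 → posterior Gamma(21, 13)
obs 8: x=0 → posterior Gamma(21, 14)
obs 9: x=2 → posterior Gamma(23, 15)
obs 10: x=5 → posterior Gamma(28, 16)
obs 11: x=3 → posterior Gamma(31, 17)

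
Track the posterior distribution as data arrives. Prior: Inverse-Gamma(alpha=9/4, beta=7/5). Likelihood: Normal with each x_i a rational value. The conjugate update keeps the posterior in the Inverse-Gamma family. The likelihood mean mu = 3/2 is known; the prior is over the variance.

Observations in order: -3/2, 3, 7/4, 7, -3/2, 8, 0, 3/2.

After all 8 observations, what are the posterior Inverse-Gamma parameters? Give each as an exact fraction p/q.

obs 1: x=-3/2 → posterior Inverse-Gamma(11/4, 59/10)
obs 2: x=3 → posterior Inverse-Gamma(13/4, 281/40)
obs 3: x=7/4 → posterior Inverse-Gamma(15/4, 1129/160)
obs 4: x=7 → posterior Inverse-Gamma(17/4, 3549/160)
obs 5: x=-3/2 → posterior Inverse-Gamma(19/4, 4269/160)
obs 6: x=8 → posterior Inverse-Gamma(21/4, 7649/160)
obs 7: x=0 → posterior Inverse-Gamma(23/4, 7829/160)
obs 8: x=3/2 → posterior Inverse-Gamma(25/4, 7829/160)

alpha=25/4, beta=7829/160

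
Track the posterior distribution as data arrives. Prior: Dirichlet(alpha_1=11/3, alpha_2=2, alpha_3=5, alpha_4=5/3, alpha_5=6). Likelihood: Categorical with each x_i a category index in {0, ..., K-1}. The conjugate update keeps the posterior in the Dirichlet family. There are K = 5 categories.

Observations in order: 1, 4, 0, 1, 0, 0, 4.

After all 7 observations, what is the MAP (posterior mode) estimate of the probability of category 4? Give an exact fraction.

obs 1: x=1 → posterior Dirichlet(11/3, 3, 5, 5/3, 6)
obs 2: x=4 → posterior Dirichlet(11/3, 3, 5, 5/3, 7)
obs 3: x=0 → posterior Dirichlet(14/3, 3, 5, 5/3, 7)
obs 4: x=1 → posterior Dirichlet(14/3, 4, 5, 5/3, 7)
obs 5: x=0 → posterior Dirichlet(17/3, 4, 5, 5/3, 7)
obs 6: x=0 → posterior Dirichlet(20/3, 4, 5, 5/3, 7)
obs 7: x=4 → posterior Dirichlet(20/3, 4, 5, 5/3, 8)

21/61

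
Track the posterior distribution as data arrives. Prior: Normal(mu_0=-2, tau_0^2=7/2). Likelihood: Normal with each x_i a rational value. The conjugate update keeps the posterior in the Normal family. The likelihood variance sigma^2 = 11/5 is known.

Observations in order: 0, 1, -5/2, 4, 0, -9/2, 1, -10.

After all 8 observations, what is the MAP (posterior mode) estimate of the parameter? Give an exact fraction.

obs 1: x=0 → posterior Normal(-44/57, 77/57)
obs 2: x=1 → posterior Normal(-9/92, 77/92)
obs 3: x=-5/2 → posterior Normal(-193/254, 77/127)
obs 4: x=4 → posterior Normal(29/108, 77/162)
obs 5: x=0 → posterior Normal(87/394, 77/197)
obs 6: x=-9/2 → posterior Normal(-57/116, 77/232)
obs 7: x=1 → posterior Normal(-79/267, 77/267)
obs 8: x=-10 → posterior Normal(-429/302, 77/302)

-429/302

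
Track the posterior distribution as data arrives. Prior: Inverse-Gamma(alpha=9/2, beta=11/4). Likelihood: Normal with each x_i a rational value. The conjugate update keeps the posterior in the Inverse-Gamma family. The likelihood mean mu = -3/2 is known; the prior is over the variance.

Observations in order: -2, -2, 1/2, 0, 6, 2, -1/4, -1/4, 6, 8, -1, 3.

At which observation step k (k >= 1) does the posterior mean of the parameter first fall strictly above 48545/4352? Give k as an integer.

k = 10

obs 1: x=-2 → posterior Inverse-Gamma(5, 23/8)
obs 2: x=-2 → posterior Inverse-Gamma(11/2, 3)
obs 3: x=1/2 → posterior Inverse-Gamma(6, 5)
obs 4: x=0 → posterior Inverse-Gamma(13/2, 49/8)
obs 5: x=6 → posterior Inverse-Gamma(7, 137/4)
obs 6: x=2 → posterior Inverse-Gamma(15/2, 323/8)
obs 7: x=-1/4 → posterior Inverse-Gamma(8, 1317/32)
obs 8: x=-1/4 → posterior Inverse-Gamma(17/2, 671/16)
obs 9: x=6 → posterior Inverse-Gamma(9, 1121/16)
obs 10: x=8 → posterior Inverse-Gamma(19/2, 1843/16)
obs 11: x=-1 → posterior Inverse-Gamma(10, 1845/16)
obs 12: x=3 → posterior Inverse-Gamma(21/2, 2007/16)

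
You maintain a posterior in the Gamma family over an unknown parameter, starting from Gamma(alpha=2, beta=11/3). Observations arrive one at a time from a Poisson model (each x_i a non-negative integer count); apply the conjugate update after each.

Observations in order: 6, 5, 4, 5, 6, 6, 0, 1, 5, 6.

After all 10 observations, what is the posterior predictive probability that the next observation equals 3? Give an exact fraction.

4500355971863174530042623989335362962603021221633550595838009850057576148045267/21137867203728627823975296548020501305029423926494743430361195028592882712838144

obs 1: x=6 → posterior Gamma(8, 14/3)
obs 2: x=5 → posterior Gamma(13, 17/3)
obs 3: x=4 → posterior Gamma(17, 20/3)
obs 4: x=5 → posterior Gamma(22, 23/3)
obs 5: x=6 → posterior Gamma(28, 26/3)
obs 6: x=6 → posterior Gamma(34, 29/3)
obs 7: x=0 → posterior Gamma(34, 32/3)
obs 8: x=1 → posterior Gamma(35, 35/3)
obs 9: x=5 → posterior Gamma(40, 38/3)
obs 10: x=6 → posterior Gamma(46, 41/3)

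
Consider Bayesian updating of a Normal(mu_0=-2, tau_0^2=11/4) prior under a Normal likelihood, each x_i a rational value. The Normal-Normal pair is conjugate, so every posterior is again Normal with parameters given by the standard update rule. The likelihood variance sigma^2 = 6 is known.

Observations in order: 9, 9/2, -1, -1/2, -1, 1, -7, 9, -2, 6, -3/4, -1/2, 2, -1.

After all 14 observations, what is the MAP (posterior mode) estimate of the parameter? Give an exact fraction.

589/712

obs 1: x=9 → posterior Normal(51/35, 66/35)
obs 2: x=9/2 → posterior Normal(201/92, 33/23)
obs 3: x=-1 → posterior Normal(179/114, 22/19)
obs 4: x=-1/2 → posterior Normal(21/17, 33/34)
obs 5: x=-1 → posterior Normal(73/79, 66/79)
obs 6: x=1 → posterior Normal(14/15, 11/15)
obs 7: x=-7 → posterior Normal(7/101, 66/101)
obs 8: x=9 → posterior Normal(53/56, 33/56)
obs 9: x=-2 → posterior Normal(28/41, 22/41)
obs 10: x=6 → posterior Normal(75/67, 33/67)
obs 11: x=-3/4 → posterior Normal(567/580, 66/145)
obs 12: x=-1/2 → posterior Normal(545/624, 11/26)
obs 13: x=2 → posterior Normal(633/668, 66/167)
obs 14: x=-1 → posterior Normal(589/712, 33/89)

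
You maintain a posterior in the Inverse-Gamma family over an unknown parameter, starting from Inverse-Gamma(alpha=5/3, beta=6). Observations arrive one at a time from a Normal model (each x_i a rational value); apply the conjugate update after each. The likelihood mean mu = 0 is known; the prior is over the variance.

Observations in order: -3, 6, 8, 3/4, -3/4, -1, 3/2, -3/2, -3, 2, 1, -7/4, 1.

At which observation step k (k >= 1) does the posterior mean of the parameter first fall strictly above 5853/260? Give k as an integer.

k = 3

obs 1: x=-3 → posterior Inverse-Gamma(13/6, 21/2)
obs 2: x=6 → posterior Inverse-Gamma(8/3, 57/2)
obs 3: x=8 → posterior Inverse-Gamma(19/6, 121/2)
obs 4: x=3/4 → posterior Inverse-Gamma(11/3, 1945/32)
obs 5: x=-3/4 → posterior Inverse-Gamma(25/6, 977/16)
obs 6: x=-1 → posterior Inverse-Gamma(14/3, 985/16)
obs 7: x=3/2 → posterior Inverse-Gamma(31/6, 1003/16)
obs 8: x=-3/2 → posterior Inverse-Gamma(17/3, 1021/16)
obs 9: x=-3 → posterior Inverse-Gamma(37/6, 1093/16)
obs 10: x=2 → posterior Inverse-Gamma(20/3, 1125/16)
obs 11: x=1 → posterior Inverse-Gamma(43/6, 1133/16)
obs 12: x=-7/4 → posterior Inverse-Gamma(23/3, 2315/32)
obs 13: x=1 → posterior Inverse-Gamma(49/6, 2331/32)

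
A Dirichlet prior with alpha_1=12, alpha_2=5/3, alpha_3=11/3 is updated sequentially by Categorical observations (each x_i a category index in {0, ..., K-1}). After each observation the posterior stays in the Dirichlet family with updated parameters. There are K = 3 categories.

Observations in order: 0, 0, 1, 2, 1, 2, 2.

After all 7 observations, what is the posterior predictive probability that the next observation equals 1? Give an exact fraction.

11/73

obs 1: x=0 → posterior Dirichlet(13, 5/3, 11/3)
obs 2: x=0 → posterior Dirichlet(14, 5/3, 11/3)
obs 3: x=1 → posterior Dirichlet(14, 8/3, 11/3)
obs 4: x=2 → posterior Dirichlet(14, 8/3, 14/3)
obs 5: x=1 → posterior Dirichlet(14, 11/3, 14/3)
obs 6: x=2 → posterior Dirichlet(14, 11/3, 17/3)
obs 7: x=2 → posterior Dirichlet(14, 11/3, 20/3)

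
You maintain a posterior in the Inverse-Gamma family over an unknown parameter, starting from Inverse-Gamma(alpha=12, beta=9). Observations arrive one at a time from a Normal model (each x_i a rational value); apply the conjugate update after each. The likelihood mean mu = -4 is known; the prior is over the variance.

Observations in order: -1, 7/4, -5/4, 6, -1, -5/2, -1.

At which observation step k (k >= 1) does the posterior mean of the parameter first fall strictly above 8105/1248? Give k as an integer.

obs 1: x=-1 → posterior Inverse-Gamma(25/2, 27/2)
obs 2: x=7/4 → posterior Inverse-Gamma(13, 961/32)
obs 3: x=-5/4 → posterior Inverse-Gamma(27/2, 541/16)
obs 4: x=6 → posterior Inverse-Gamma(14, 1341/16)
obs 5: x=-1 → posterior Inverse-Gamma(29/2, 1413/16)
obs 6: x=-5/2 → posterior Inverse-Gamma(15, 1431/16)
obs 7: x=-1 → posterior Inverse-Gamma(31/2, 1503/16)

k = 5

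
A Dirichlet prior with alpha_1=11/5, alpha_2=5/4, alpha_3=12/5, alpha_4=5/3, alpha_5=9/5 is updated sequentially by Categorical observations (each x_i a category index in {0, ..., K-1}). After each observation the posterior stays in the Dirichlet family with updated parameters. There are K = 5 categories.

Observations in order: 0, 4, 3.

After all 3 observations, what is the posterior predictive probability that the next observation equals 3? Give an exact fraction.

obs 1: x=0 → posterior Dirichlet(16/5, 5/4, 12/5, 5/3, 9/5)
obs 2: x=4 → posterior Dirichlet(16/5, 5/4, 12/5, 5/3, 14/5)
obs 3: x=3 → posterior Dirichlet(16/5, 5/4, 12/5, 8/3, 14/5)

160/739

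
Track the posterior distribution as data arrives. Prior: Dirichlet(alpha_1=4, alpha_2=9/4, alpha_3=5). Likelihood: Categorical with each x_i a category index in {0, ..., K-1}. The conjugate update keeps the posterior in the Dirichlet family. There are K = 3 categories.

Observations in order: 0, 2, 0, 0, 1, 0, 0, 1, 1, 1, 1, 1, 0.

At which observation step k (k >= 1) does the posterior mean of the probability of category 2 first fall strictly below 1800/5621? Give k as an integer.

obs 1: x=0 → posterior Dirichlet(5, 9/4, 5)
obs 2: x=2 → posterior Dirichlet(5, 9/4, 6)
obs 3: x=0 → posterior Dirichlet(6, 9/4, 6)
obs 4: x=0 → posterior Dirichlet(7, 9/4, 6)
obs 5: x=1 → posterior Dirichlet(7, 13/4, 6)
obs 6: x=0 → posterior Dirichlet(8, 13/4, 6)
obs 7: x=0 → posterior Dirichlet(9, 13/4, 6)
obs 8: x=1 → posterior Dirichlet(9, 17/4, 6)
obs 9: x=1 → posterior Dirichlet(9, 21/4, 6)
obs 10: x=1 → posterior Dirichlet(9, 25/4, 6)
obs 11: x=1 → posterior Dirichlet(9, 29/4, 6)
obs 12: x=1 → posterior Dirichlet(9, 33/4, 6)
obs 13: x=0 → posterior Dirichlet(10, 33/4, 6)

k = 8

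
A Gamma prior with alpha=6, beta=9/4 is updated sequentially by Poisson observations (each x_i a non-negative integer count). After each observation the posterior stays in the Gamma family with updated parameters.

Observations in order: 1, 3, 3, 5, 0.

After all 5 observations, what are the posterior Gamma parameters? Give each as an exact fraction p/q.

alpha=18, beta=29/4

obs 1: x=1 → posterior Gamma(7, 13/4)
obs 2: x=3 → posterior Gamma(10, 17/4)
obs 3: x=3 → posterior Gamma(13, 21/4)
obs 4: x=5 → posterior Gamma(18, 25/4)
obs 5: x=0 → posterior Gamma(18, 29/4)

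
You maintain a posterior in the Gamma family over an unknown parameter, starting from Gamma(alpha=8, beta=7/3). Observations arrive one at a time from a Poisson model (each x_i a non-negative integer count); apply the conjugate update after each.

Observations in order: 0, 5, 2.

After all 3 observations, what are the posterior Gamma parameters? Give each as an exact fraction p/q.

obs 1: x=0 → posterior Gamma(8, 10/3)
obs 2: x=5 → posterior Gamma(13, 13/3)
obs 3: x=2 → posterior Gamma(15, 16/3)

alpha=15, beta=16/3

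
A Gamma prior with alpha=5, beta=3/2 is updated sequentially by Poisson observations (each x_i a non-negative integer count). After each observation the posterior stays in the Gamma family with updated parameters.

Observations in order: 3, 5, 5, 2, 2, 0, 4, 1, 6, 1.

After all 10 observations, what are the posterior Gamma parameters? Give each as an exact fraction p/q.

alpha=34, beta=23/2

obs 1: x=3 → posterior Gamma(8, 5/2)
obs 2: x=5 → posterior Gamma(13, 7/2)
obs 3: x=5 → posterior Gamma(18, 9/2)
obs 4: x=2 → posterior Gamma(20, 11/2)
obs 5: x=2 → posterior Gamma(22, 13/2)
obs 6: x=0 → posterior Gamma(22, 15/2)
obs 7: x=4 → posterior Gamma(26, 17/2)
obs 8: x=1 → posterior Gamma(27, 19/2)
obs 9: x=6 → posterior Gamma(33, 21/2)
obs 10: x=1 → posterior Gamma(34, 23/2)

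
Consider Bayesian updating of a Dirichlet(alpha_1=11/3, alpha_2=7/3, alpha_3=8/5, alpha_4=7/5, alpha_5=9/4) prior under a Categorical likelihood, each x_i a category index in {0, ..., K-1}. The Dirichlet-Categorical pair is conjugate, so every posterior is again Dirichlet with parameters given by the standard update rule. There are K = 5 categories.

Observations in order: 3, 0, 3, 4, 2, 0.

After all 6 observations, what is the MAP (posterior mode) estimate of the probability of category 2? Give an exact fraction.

obs 1: x=3 → posterior Dirichlet(11/3, 7/3, 8/5, 12/5, 9/4)
obs 2: x=0 → posterior Dirichlet(14/3, 7/3, 8/5, 12/5, 9/4)
obs 3: x=3 → posterior Dirichlet(14/3, 7/3, 8/5, 17/5, 9/4)
obs 4: x=4 → posterior Dirichlet(14/3, 7/3, 8/5, 17/5, 13/4)
obs 5: x=2 → posterior Dirichlet(14/3, 7/3, 13/5, 17/5, 13/4)
obs 6: x=0 → posterior Dirichlet(17/3, 7/3, 13/5, 17/5, 13/4)

32/245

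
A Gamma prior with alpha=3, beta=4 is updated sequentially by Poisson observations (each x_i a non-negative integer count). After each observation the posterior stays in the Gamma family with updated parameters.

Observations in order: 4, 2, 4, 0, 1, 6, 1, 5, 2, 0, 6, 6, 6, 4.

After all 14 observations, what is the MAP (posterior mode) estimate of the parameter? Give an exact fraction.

49/18

obs 1: x=4 → posterior Gamma(7, 5)
obs 2: x=2 → posterior Gamma(9, 6)
obs 3: x=4 → posterior Gamma(13, 7)
obs 4: x=0 → posterior Gamma(13, 8)
obs 5: x=1 → posterior Gamma(14, 9)
obs 6: x=6 → posterior Gamma(20, 10)
obs 7: x=1 → posterior Gamma(21, 11)
obs 8: x=5 → posterior Gamma(26, 12)
obs 9: x=2 → posterior Gamma(28, 13)
obs 10: x=0 → posterior Gamma(28, 14)
obs 11: x=6 → posterior Gamma(34, 15)
obs 12: x=6 → posterior Gamma(40, 16)
obs 13: x=6 → posterior Gamma(46, 17)
obs 14: x=4 → posterior Gamma(50, 18)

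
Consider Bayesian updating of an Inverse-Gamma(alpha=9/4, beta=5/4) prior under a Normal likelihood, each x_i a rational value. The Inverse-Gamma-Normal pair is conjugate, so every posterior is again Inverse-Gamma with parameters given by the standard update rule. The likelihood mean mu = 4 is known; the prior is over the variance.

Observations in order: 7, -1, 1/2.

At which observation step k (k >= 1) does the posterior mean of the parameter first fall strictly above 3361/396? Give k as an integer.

k = 3

obs 1: x=7 → posterior Inverse-Gamma(11/4, 23/4)
obs 2: x=-1 → posterior Inverse-Gamma(13/4, 73/4)
obs 3: x=1/2 → posterior Inverse-Gamma(15/4, 195/8)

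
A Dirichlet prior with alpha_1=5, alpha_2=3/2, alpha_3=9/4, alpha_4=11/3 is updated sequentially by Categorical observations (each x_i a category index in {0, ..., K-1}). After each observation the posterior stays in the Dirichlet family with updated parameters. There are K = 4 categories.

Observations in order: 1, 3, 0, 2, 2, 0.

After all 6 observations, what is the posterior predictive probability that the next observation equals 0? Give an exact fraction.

84/221

obs 1: x=1 → posterior Dirichlet(5, 5/2, 9/4, 11/3)
obs 2: x=3 → posterior Dirichlet(5, 5/2, 9/4, 14/3)
obs 3: x=0 → posterior Dirichlet(6, 5/2, 9/4, 14/3)
obs 4: x=2 → posterior Dirichlet(6, 5/2, 13/4, 14/3)
obs 5: x=2 → posterior Dirichlet(6, 5/2, 17/4, 14/3)
obs 6: x=0 → posterior Dirichlet(7, 5/2, 17/4, 14/3)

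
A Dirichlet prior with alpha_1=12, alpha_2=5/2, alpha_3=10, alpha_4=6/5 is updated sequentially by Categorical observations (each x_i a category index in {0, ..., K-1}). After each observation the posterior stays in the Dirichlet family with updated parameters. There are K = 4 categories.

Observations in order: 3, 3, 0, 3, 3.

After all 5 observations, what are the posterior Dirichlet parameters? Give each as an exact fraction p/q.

obs 1: x=3 → posterior Dirichlet(12, 5/2, 10, 11/5)
obs 2: x=3 → posterior Dirichlet(12, 5/2, 10, 16/5)
obs 3: x=0 → posterior Dirichlet(13, 5/2, 10, 16/5)
obs 4: x=3 → posterior Dirichlet(13, 5/2, 10, 21/5)
obs 5: x=3 → posterior Dirichlet(13, 5/2, 10, 26/5)

alpha_1=13, alpha_2=5/2, alpha_3=10, alpha_4=26/5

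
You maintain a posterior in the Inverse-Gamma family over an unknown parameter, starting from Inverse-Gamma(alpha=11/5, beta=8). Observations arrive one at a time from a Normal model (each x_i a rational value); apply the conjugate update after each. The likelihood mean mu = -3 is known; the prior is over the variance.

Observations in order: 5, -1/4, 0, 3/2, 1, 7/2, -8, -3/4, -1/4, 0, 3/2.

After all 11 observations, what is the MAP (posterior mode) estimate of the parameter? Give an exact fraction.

obs 1: x=5 → posterior Inverse-Gamma(27/10, 40)
obs 2: x=-1/4 → posterior Inverse-Gamma(16/5, 1401/32)
obs 3: x=0 → posterior Inverse-Gamma(37/10, 1545/32)
obs 4: x=3/2 → posterior Inverse-Gamma(21/5, 1869/32)
obs 5: x=1 → posterior Inverse-Gamma(47/10, 2125/32)
obs 6: x=7/2 → posterior Inverse-Gamma(26/5, 2801/32)
obs 7: x=-8 → posterior Inverse-Gamma(57/10, 3201/32)
obs 8: x=-3/4 → posterior Inverse-Gamma(31/5, 1641/16)
obs 9: x=-1/4 → posterior Inverse-Gamma(67/10, 3403/32)
obs 10: x=0 → posterior Inverse-Gamma(36/5, 3547/32)
obs 11: x=3/2 → posterior Inverse-Gamma(77/10, 3871/32)

19355/1392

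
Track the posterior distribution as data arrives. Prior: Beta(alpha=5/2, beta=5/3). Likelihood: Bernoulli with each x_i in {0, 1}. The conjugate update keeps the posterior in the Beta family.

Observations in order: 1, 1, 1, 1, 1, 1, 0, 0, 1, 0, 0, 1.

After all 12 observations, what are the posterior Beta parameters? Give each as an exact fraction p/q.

obs 1: x=1 → posterior Beta(7/2, 5/3)
obs 2: x=1 → posterior Beta(9/2, 5/3)
obs 3: x=1 → posterior Beta(11/2, 5/3)
obs 4: x=1 → posterior Beta(13/2, 5/3)
obs 5: x=1 → posterior Beta(15/2, 5/3)
obs 6: x=1 → posterior Beta(17/2, 5/3)
obs 7: x=0 → posterior Beta(17/2, 8/3)
obs 8: x=0 → posterior Beta(17/2, 11/3)
obs 9: x=1 → posterior Beta(19/2, 11/3)
obs 10: x=0 → posterior Beta(19/2, 14/3)
obs 11: x=0 → posterior Beta(19/2, 17/3)
obs 12: x=1 → posterior Beta(21/2, 17/3)

alpha=21/2, beta=17/3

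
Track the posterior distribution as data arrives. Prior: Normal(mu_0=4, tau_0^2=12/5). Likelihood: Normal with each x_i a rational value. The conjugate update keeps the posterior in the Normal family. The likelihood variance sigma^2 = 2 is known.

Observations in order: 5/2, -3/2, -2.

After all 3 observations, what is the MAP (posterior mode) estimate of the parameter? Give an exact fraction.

obs 1: x=5/2 → posterior Normal(35/11, 12/11)
obs 2: x=-3/2 → posterior Normal(26/17, 12/17)
obs 3: x=-2 → posterior Normal(14/23, 12/23)

14/23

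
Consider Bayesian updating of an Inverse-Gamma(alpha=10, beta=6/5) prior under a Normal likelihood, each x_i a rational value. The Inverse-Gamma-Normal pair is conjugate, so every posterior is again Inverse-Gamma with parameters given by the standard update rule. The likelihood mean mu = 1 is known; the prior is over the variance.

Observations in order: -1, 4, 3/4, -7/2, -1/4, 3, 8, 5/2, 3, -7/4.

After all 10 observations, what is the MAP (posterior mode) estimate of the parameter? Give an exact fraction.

8327/2560

obs 1: x=-1 → posterior Inverse-Gamma(21/2, 16/5)
obs 2: x=4 → posterior Inverse-Gamma(11, 77/10)
obs 3: x=3/4 → posterior Inverse-Gamma(23/2, 1237/160)
obs 4: x=-7/2 → posterior Inverse-Gamma(12, 2857/160)
obs 5: x=-1/4 → posterior Inverse-Gamma(25/2, 1491/80)
obs 6: x=3 → posterior Inverse-Gamma(13, 1651/80)
obs 7: x=8 → posterior Inverse-Gamma(27/2, 3611/80)
obs 8: x=5/2 → posterior Inverse-Gamma(14, 3701/80)
obs 9: x=3 → posterior Inverse-Gamma(29/2, 3861/80)
obs 10: x=-7/4 → posterior Inverse-Gamma(15, 8327/160)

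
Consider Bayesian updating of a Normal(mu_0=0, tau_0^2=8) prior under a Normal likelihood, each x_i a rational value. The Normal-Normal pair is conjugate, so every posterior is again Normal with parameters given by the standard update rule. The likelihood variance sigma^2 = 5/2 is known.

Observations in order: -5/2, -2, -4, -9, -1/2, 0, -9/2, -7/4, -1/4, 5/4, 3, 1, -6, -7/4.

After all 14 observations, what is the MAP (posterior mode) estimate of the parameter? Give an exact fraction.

obs 1: x=-5/2 → posterior Normal(-40/21, 40/21)
obs 2: x=-2 → posterior Normal(-72/37, 40/37)
obs 3: x=-4 → posterior Normal(-136/53, 40/53)
obs 4: x=-9 → posterior Normal(-280/69, 40/69)
obs 5: x=-1/2 → posterior Normal(-288/85, 8/17)
obs 6: x=0 → posterior Normal(-288/101, 40/101)
obs 7: x=-9/2 → posterior Normal(-40/13, 40/117)
obs 8: x=-7/4 → posterior Normal(-388/133, 40/133)
obs 9: x=-1/4 → posterior Normal(-392/149, 40/149)
obs 10: x=5/4 → posterior Normal(-124/55, 8/33)
obs 11: x=3 → posterior Normal(-324/181, 40/181)
obs 12: x=1 → posterior Normal(-308/197, 40/197)
obs 13: x=-6 → posterior Normal(-404/213, 40/213)
obs 14: x=-7/4 → posterior Normal(-432/229, 40/229)

-432/229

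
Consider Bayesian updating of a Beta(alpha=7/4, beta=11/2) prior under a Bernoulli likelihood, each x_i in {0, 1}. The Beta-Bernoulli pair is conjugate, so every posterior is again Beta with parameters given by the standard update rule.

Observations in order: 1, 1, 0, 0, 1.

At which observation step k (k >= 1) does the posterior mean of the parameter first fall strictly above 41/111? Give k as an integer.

obs 1: x=1 → posterior Beta(11/4, 11/2)
obs 2: x=1 → posterior Beta(15/4, 11/2)
obs 3: x=0 → posterior Beta(15/4, 13/2)
obs 4: x=0 → posterior Beta(15/4, 15/2)
obs 5: x=1 → posterior Beta(19/4, 15/2)

k = 2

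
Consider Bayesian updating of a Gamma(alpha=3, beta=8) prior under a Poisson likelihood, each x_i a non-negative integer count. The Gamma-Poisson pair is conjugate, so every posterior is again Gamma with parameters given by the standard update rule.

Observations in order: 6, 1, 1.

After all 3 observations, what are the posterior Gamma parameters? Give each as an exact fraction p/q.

alpha=11, beta=11

obs 1: x=6 → posterior Gamma(9, 9)
obs 2: x=1 → posterior Gamma(10, 10)
obs 3: x=1 → posterior Gamma(11, 11)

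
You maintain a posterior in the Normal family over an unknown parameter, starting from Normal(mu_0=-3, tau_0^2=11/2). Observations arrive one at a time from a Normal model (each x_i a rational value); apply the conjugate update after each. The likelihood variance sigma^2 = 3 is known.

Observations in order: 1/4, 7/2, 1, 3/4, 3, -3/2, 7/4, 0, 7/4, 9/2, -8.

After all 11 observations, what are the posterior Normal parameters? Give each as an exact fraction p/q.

obs 1: x=1/4 → posterior Normal(-61/68, 33/17)
obs 2: x=7/2 → posterior Normal(93/112, 33/28)
obs 3: x=1 → posterior Normal(137/156, 11/13)
obs 4: x=3/4 → posterior Normal(17/20, 33/50)
obs 5: x=3 → posterior Normal(151/122, 33/61)
obs 6: x=-3/2 → posterior Normal(59/72, 11/24)
obs 7: x=7/4 → posterior Normal(313/332, 33/83)
obs 8: x=0 → posterior Normal(313/376, 33/94)
obs 9: x=7/4 → posterior Normal(13/14, 11/35)
obs 10: x=9/2 → posterior Normal(147/116, 33/116)
obs 11: x=-8 → posterior Normal(59/127, 33/127)

mu_0=59/127, tau_0^2=33/127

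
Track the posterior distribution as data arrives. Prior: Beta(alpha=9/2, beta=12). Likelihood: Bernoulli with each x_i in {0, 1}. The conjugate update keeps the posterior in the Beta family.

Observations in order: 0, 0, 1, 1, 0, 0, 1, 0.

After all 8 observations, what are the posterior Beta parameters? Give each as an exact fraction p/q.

obs 1: x=0 → posterior Beta(9/2, 13)
obs 2: x=0 → posterior Beta(9/2, 14)
obs 3: x=1 → posterior Beta(11/2, 14)
obs 4: x=1 → posterior Beta(13/2, 14)
obs 5: x=0 → posterior Beta(13/2, 15)
obs 6: x=0 → posterior Beta(13/2, 16)
obs 7: x=1 → posterior Beta(15/2, 16)
obs 8: x=0 → posterior Beta(15/2, 17)

alpha=15/2, beta=17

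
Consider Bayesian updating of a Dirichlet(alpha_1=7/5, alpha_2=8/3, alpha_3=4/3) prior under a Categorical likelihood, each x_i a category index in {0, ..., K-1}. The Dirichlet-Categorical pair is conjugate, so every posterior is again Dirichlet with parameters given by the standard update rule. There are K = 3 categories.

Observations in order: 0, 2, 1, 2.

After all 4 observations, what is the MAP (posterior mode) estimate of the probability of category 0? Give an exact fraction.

obs 1: x=0 → posterior Dirichlet(12/5, 8/3, 4/3)
obs 2: x=2 → posterior Dirichlet(12/5, 8/3, 7/3)
obs 3: x=1 → posterior Dirichlet(12/5, 11/3, 7/3)
obs 4: x=2 → posterior Dirichlet(12/5, 11/3, 10/3)

7/32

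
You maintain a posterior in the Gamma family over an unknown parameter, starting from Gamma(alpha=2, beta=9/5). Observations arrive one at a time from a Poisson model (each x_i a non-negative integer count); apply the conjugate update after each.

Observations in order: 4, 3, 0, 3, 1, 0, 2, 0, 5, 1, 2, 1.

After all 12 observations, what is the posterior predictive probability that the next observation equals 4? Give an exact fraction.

743884175550508436249946936895877087174236422984375/10900794608718674406145482458967970245980539100069888

obs 1: x=4 → posterior Gamma(6, 14/5)
obs 2: x=3 → posterior Gamma(9, 19/5)
obs 3: x=0 → posterior Gamma(9, 24/5)
obs 4: x=3 → posterior Gamma(12, 29/5)
obs 5: x=1 → posterior Gamma(13, 34/5)
obs 6: x=0 → posterior Gamma(13, 39/5)
obs 7: x=2 → posterior Gamma(15, 44/5)
obs 8: x=0 → posterior Gamma(15, 49/5)
obs 9: x=5 → posterior Gamma(20, 54/5)
obs 10: x=1 → posterior Gamma(21, 59/5)
obs 11: x=2 → posterior Gamma(23, 64/5)
obs 12: x=1 → posterior Gamma(24, 69/5)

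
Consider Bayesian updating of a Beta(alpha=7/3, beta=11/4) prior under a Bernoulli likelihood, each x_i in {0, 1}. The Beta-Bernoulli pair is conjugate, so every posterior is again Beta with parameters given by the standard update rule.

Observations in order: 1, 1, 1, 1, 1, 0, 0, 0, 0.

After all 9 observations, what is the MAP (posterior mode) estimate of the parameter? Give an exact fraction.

obs 1: x=1 → posterior Beta(10/3, 11/4)
obs 2: x=1 → posterior Beta(13/3, 11/4)
obs 3: x=1 → posterior Beta(16/3, 11/4)
obs 4: x=1 → posterior Beta(19/3, 11/4)
obs 5: x=1 → posterior Beta(22/3, 11/4)
obs 6: x=0 → posterior Beta(22/3, 15/4)
obs 7: x=0 → posterior Beta(22/3, 19/4)
obs 8: x=0 → posterior Beta(22/3, 23/4)
obs 9: x=0 → posterior Beta(22/3, 27/4)

76/145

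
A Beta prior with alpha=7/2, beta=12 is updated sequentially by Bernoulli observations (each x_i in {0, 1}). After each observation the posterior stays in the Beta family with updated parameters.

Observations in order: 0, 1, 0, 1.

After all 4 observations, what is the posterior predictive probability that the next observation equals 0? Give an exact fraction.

obs 1: x=0 → posterior Beta(7/2, 13)
obs 2: x=1 → posterior Beta(9/2, 13)
obs 3: x=0 → posterior Beta(9/2, 14)
obs 4: x=1 → posterior Beta(11/2, 14)

28/39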